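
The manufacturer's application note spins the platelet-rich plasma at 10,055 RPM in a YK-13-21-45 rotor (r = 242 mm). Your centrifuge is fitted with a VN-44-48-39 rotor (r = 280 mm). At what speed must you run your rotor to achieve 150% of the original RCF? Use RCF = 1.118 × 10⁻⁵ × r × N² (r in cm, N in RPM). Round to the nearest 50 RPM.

11450 RPM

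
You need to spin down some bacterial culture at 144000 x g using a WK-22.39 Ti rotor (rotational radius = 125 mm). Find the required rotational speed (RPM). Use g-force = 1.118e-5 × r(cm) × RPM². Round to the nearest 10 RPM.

r = 125 mm = 12.5 cm
144,000 = 1.118 × 10⁻⁵ × 12.5 × N²
N² = 144,000 / (13.975 × 10⁻⁵) = 1,030,411,449
N ≈ √1,030,411,449 ≈ 32,100.0

N ≈ 32100 RPM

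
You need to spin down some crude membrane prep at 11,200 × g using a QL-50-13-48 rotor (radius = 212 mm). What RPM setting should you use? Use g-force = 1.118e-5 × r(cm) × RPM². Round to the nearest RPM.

r = 212 mm = 21.2 cm
11,200 = 1.118 × 10⁻⁵ × 21.2 × N²
N² = 11,200 / (23.7016 × 10⁻⁵) = 47,254,194
N ≈ √47,254,194 ≈ 6,874.2

N ≈ 6874 RPM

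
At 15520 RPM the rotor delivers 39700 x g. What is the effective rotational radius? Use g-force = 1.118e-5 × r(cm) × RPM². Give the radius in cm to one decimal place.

39700 = 1.118 × 10⁻⁵ × r × (15520)²
r = 39700 / (1.118 × 10⁻⁵ × 240,870,400) = 39700 / 2692.931 ≈ 14.742 cm

14.7 cm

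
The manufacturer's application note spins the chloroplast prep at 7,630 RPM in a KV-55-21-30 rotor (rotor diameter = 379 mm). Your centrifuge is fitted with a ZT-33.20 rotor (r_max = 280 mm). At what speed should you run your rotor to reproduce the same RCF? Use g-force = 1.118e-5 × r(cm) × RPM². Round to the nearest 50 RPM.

Original rotor: r = 379 mm / 2 = 189.5 mm = 18.95 cm
RCF_original = 1.118 × 10⁻⁵ × 18.95 × (7630)² = 1.118 × 10⁻⁵ × 18.95 × 58,216,900 ≈ 12,333.9 × g
Your rotor: r = 280 mm = 28.0 cm
12,333.9 = 1.118 × 10⁻⁵ × 28 × N²
N² = 12,333.9 / (31.304 × 10⁻⁵) = 39,400,396
N ≈ √39,400,396 ≈ 6,277.0

6300 RPM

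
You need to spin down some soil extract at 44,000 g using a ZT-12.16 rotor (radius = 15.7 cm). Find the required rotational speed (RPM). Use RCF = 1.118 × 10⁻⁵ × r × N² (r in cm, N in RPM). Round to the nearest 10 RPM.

≈ 15830 RPM

44,000 = 1.118 × 10⁻⁵ × 15.7 × N²
N² = 44,000 / (17.5526 × 10⁻⁵) = 250,675,114
N ≈ √250,675,114 ≈ 15,832.7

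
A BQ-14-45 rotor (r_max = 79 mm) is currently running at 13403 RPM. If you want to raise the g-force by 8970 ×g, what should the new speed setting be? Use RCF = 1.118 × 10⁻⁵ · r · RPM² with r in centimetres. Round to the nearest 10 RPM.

N₂ ≈ 16770 RPM

r = 79 mm = 7.9 cm
Current RCF = 1.118 × 10⁻⁵ × 7.9 × (13403)² = 1.118 × 10⁻⁵ × 7.9 × 179,640,409 ≈ 15,866.2 × g
Target RCF = 15,866.2 + 8,970 = 24,836.2 × g
N² = 24,836.2 / (8.8322 × 10⁻⁵) = 281,200,607
N ≈ √281,200,607 ≈ 16,769.0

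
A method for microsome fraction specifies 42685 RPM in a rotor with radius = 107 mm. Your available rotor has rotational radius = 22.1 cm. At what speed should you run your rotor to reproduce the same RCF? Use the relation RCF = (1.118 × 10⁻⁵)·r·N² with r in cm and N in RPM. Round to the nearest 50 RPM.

≈ 29700 RPM

Original rotor: r = 107 mm = 10.7 cm
RCF = 1.118 × 10⁻⁵ × r × N²
RCF_original = 1.118 × 10⁻⁵ × 10.7 × (42685)² = 1.118 × 10⁻⁵ × 10.7 × 1,822,009,225 ≈ 217,959.7 × g
217,959.7 = 1.118 × 10⁻⁵ × 22.1 × N²
N² = 217,959.7 / (24.7078 × 10⁻⁵) = 882,149,362
N ≈ √882,149,362 ≈ 29,701.0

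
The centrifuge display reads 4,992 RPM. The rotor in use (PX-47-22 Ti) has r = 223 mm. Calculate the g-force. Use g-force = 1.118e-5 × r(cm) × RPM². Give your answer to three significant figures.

r = 223 mm = 22.3 cm
RCF = 1.118 × 10⁻⁵ × 22.3 × (4992)² = 1.118 × 10⁻⁵ × 22.3 × 24,920,064 ≈ 6,212.9 × g

6210 g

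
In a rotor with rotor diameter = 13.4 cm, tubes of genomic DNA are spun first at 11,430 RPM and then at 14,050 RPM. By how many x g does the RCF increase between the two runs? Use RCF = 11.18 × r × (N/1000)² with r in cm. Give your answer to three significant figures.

≈ 5000 x g

r = 13.4 / 2 = 6.7 cm
RCF₁ = 11.18 × 6.7 × (11.43)² = 11.18 × 6.7 × 130.6449 ≈ 9,786.1 × g
RCF₂ = 11.18 × 6.7 × (14.05)² = 11.18 × 6.7 × 197.4025 ≈ 14,786.6 × g
Increase = 14,786.6 − 9,786.1 = 5,000.5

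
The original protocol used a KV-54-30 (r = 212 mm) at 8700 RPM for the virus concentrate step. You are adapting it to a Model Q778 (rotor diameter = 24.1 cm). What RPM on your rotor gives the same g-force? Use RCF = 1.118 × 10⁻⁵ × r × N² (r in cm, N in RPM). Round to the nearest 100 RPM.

11500 RPM

Original rotor: r = 212 mm = 21.2 cm
RCF = 1.118 × 10⁻⁵ × r × N²
RCF_original = 1.118 × 10⁻⁵ × 21.2 × (8700)² = 1.118 × 10⁻⁵ × 21.2 × 75,690,000 ≈ 17,939.7 × g
Your rotor: r = 24.1 / 2 = 12.05 cm
17,939.7 = 1.118 × 10⁻⁵ × 12.05 × N²
N² = 17,939.7 / (13.4719 × 10⁻⁵) = 133,163,845
N ≈ √133,163,845 ≈ 11,539.7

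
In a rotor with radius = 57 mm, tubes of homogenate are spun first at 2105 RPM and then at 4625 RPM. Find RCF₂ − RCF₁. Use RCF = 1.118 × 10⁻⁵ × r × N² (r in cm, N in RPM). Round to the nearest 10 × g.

1080 g

r = 57 mm = 5.7 cm
RCF₁ = 1.118 × 10⁻⁵ × 5.7 × (2105)² = 1.118 × 10⁻⁵ × 5.7 × 4,431,025 ≈ 282.4 × g
RCF₂ = 1.118 × 10⁻⁵ × 5.7 × (4625)² = 1.118 × 10⁻⁵ × 5.7 × 21,390,625 ≈ 1,363.1 × g
Increase = 1,363.1 − 282.4 = 1,080.7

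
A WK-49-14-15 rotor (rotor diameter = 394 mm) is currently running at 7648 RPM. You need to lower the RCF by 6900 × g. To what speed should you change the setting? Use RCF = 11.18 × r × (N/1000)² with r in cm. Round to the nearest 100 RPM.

5200 RPM

r = 394 mm / 2 = 197 mm = 19.7 cm
Current RCF = 11.18 × 19.7 × (7.648)² = 11.18 × 19.7 × 58.491904 ≈ 12,882.6 × g
Target RCF = 12,882.6 − 6,900 = 5,982.6 × g
(N/1000)² = 5,982.6 / 220.246 = 27.16326
N = 1000 × √27.16326 ≈ 5,211.8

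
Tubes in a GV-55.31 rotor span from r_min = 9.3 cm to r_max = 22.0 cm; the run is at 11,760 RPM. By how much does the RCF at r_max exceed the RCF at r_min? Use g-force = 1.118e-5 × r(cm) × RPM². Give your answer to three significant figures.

ΔRCF ≈ 19600 ×g

ΔRCF = 1.118 × 10⁻⁵ × (r_max − r_min) × N² = 1.118 × 10⁻⁵ × 12.7 × 138,297,600 ≈ 19,636.3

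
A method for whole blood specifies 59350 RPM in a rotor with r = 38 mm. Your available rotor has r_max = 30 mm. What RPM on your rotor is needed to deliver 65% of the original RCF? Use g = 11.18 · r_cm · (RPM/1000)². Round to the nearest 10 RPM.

Original rotor: r = 38 mm = 3.8 cm
RCF_original = 11.18 × 3.8 × (59.35)² = 11.18 × 3.8 × 3,522.4225 ≈ 149,646.6 × g
Target RCF = 0.65 × 149,646.6 ≈ 97,270.3 × g
Your rotor: r = 30 mm = 3.0 cm
97,270.3 = 11.18 × 3 × (N/1000)²
(N/1000)² = 97,270.3 / 33.54 = 2900.128
N = 1000 × √2900.128 ≈ 53,852.8

≈ 53850 RPM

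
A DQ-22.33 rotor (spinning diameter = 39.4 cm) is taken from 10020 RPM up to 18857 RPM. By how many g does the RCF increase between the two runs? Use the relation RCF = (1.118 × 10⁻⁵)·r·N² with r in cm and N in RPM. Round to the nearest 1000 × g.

r = 39.4 / 2 = 19.7 cm
RCF₁ = 1.118 × 10⁻⁵ × 19.7 × (10020)² = 1.118 × 10⁻⁵ × 19.7 × 100,400,400 ≈ 22,112.8 × g
RCF₂ = 1.118 × 10⁻⁵ × 19.7 × (18857)² = 1.118 × 10⁻⁵ × 19.7 × 355,586,449 ≈ 78,316.5 × g
Increase = 78,316.5 − 22,112.8 = 56,203.7

56000 g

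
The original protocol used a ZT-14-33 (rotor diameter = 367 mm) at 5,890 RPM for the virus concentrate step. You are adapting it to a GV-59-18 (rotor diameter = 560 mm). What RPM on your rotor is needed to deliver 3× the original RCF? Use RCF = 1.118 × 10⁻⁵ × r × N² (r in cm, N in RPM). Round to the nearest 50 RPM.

Original rotor: r = 367 mm / 2 = 183.5 mm = 18.35 cm
RCF_original = 1.118 × 10⁻⁵ × 18.35 × (5890)² = 1.118 × 10⁻⁵ × 18.35 × 34,692,100 ≈ 7,117.2 × g
Target RCF = 3 × 7,117.2 ≈ 21,351.6 × g
Your rotor: r = 560 mm / 2 = 280 mm = 28 cm
21,351.6 = 1.118 × 10⁻⁵ × 28 × N²
N² = 21,351.6 / (31.304 × 10⁻⁵) = 68,207,258
N ≈ √68,207,258 ≈ 8,258.8

≈ 8250 RPM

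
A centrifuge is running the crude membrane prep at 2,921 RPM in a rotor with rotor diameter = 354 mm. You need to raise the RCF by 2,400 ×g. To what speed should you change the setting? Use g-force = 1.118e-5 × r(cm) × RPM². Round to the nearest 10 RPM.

N₂ ≈ 4550 RPM

r = 354 mm / 2 = 177 mm = 17.7 cm
Current RCF = 1.118 × 10⁻⁵ × 17.7 × (2921)² = 1.118 × 10⁻⁵ × 17.7 × 8,532,241 ≈ 1,688.4 × g
Target RCF = 1,688.4 + 2,400 = 4,088.4 × g
N² = 4,088.4 / (19.7886 × 10⁻⁵) = 20,660,380
N ≈ √20,660,380 ≈ 4,545.4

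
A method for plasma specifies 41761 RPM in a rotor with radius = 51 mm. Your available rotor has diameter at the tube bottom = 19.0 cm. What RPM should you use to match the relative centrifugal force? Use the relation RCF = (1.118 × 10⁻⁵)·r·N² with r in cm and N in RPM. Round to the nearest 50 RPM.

≈ 30600 RPM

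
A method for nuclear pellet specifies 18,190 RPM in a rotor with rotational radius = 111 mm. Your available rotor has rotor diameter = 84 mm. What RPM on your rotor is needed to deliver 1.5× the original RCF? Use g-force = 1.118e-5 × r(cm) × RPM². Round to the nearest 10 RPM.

36220 RPM

Original rotor: r = 111 mm = 11.1 cm
RCF = 1.118 × 10⁻⁵ × r × N²
RCF_original = 1.118 × 10⁻⁵ × 11.1 × (18190)² = 1.118 × 10⁻⁵ × 11.1 × 330,876,100 ≈ 41,061.1 × g
Target RCF = 1.5 × 41,061.1 ≈ 61,591.6 × g
Your rotor: r = 84 mm / 2 = 42 mm = 4.2 cm
61,591.6 = 1.118 × 10⁻⁵ × 4.2 × N²
N² = 61,591.6 / (4.6956 × 10⁻⁵) = 1,311,687,537
N ≈ √1,311,687,537 ≈ 36,217.2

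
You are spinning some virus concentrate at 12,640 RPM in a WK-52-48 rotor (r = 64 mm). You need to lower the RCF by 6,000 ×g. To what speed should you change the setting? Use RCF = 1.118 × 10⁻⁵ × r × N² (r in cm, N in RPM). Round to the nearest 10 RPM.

r = 64 mm = 6.4 cm
Current RCF = 1.118 × 10⁻⁵ × 6.4 × (12640)² = 1.118 × 10⁻⁵ × 6.4 × 159,769,600 ≈ 11,431.8 × g
Target RCF = 11,431.8 − 6,000 = 5,431.8 × g
N² = 5,431.8 / (7.1552 × 10⁻⁵) = 75,914,021
N ≈ √75,914,021 ≈ 8,712.9

8710 RPM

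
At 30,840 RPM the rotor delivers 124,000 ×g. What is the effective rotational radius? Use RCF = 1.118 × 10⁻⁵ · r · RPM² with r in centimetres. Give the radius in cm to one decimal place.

≈ 11.7 cm

RCF = 1.118 × 10⁻⁵ × r × N²
124000 = 1.118 × 10⁻⁵ × r × (30840)²
r = 124000 / (1.118 × 10⁻⁵ × 951,105,600) = 124000 / 10633.36 ≈ 11.661 cm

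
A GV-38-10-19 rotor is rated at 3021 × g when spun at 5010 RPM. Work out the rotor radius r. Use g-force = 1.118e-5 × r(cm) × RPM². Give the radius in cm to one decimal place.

10.8 cm

RCF = 1.118 × 10⁻⁵ × r × N²
3021 = 1.118 × 10⁻⁵ × r × (5010)²
r = 3021 / (1.118 × 10⁻⁵ × 25,100,100) = 3021 / 280.6191 ≈ 10.765 cm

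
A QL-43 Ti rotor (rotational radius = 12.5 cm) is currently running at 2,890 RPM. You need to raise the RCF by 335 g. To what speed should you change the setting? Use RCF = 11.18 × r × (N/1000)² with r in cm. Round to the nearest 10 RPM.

N₂ ≈ 3280 RPM

Current RCF = 11.18 × 12.5 × (2.89)² = 11.18 × 12.5 × 8.3521 ≈ 1,167.2 × g
Target RCF = 1,167.2 + 335 = 1,502.2 × g
(N/1000)² = 1,502.2 / 139.75 = 10.74919
N = 1000 × √10.74919 ≈ 3,278.6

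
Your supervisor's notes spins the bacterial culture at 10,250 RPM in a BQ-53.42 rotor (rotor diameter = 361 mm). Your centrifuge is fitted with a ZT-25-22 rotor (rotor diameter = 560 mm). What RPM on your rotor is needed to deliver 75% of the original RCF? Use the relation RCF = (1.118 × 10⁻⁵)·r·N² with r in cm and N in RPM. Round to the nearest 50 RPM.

7150 RPM

Original rotor: r = 361 mm / 2 = 180.5 mm = 18.05 cm
RCF_original = 1.118 × 10⁻⁵ × 18.05 × (10250)² = 1.118 × 10⁻⁵ × 18.05 × 105,062,500 ≈ 21,201.5 × g
Target RCF = 0.75 × 21,201.5 ≈ 15,901.1 × g
Your rotor: r = 560 mm / 2 = 280 mm = 28 cm
15,901.1 = 1.118 × 10⁻⁵ × 28 × N²
N² = 15,901.1 / (31.304 × 10⁻⁵) = 50,795,745
N ≈ √50,795,745 ≈ 7,127.1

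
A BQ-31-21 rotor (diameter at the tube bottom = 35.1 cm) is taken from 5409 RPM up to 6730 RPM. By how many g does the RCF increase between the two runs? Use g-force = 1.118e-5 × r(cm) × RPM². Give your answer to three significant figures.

3150 g

r = 35.1 / 2 = 17.55 cm
RCF₁ = 1.118 × 10⁻⁵ × 17.55 × (5409)² = 1.118 × 10⁻⁵ × 17.55 × 29,257,281 ≈ 5,740.5 × g
RCF₂ = 1.118 × 10⁻⁵ × 17.55 × (6730)² = 1.118 × 10⁻⁵ × 17.55 × 45,292,900 ≈ 8,886.9 × g
Increase = 8,886.9 − 5,740.5 = 3,146.4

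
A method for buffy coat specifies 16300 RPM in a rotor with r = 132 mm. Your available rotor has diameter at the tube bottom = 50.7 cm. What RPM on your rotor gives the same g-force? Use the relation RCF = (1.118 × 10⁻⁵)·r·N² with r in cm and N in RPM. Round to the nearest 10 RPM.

≈ 11760 RPM

Original rotor: r = 132 mm = 13.2 cm
RCF = 1.118 × 10⁻⁵ × r × N²
RCF_original = 1.118 × 10⁻⁵ × 13.2 × (16300)² = 1.118 × 10⁻⁵ × 13.2 × 265,690,000 ≈ 39,209.5 × g
Your rotor: r = 50.7 / 2 = 25.35 cm
39,209.5 = 1.118 × 10⁻⁵ × 25.35 × N²
N² = 39,209.5 / (28.3413 × 10⁻⁵) = 138,347,571
N ≈ √138,347,571 ≈ 11,762.1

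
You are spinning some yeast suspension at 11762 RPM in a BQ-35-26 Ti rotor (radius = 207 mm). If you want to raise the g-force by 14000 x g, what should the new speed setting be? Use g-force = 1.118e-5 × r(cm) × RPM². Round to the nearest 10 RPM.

≈ 14100 RPM

r = 207 mm = 20.7 cm
Current RCF = 1.118 × 10⁻⁵ × 20.7 × (11762)² = 1.118 × 10⁻⁵ × 20.7 × 138,344,644 ≈ 32,016.5 × g
Target RCF = 32,016.5 + 14,000 = 46,016.5 × g
N² = 46,016.5 / (23.1426 × 10⁻⁵) = 198,838,938
N ≈ √198,838,938 ≈ 14,101.0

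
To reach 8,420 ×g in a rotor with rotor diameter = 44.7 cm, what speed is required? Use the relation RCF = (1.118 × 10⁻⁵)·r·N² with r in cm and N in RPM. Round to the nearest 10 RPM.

5800 RPM

r = 44.7 / 2 = 22.35 cm
8,420 = 1.118 × 10⁻⁵ × 22.35 × N²
N² = 8,420 / (24.9873 × 10⁻⁵) = 33,697,118
N ≈ √33,697,118 ≈ 5,804.9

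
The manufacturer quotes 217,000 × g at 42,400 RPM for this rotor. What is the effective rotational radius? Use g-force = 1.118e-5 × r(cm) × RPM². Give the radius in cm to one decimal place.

217000 = 1.118 × 10⁻⁵ × r × (42400)²
r = 217000 / (1.118 × 10⁻⁵ × 1,797,760,000) = 217000 / 20098.96 ≈ 10.797 cm

10.8 cm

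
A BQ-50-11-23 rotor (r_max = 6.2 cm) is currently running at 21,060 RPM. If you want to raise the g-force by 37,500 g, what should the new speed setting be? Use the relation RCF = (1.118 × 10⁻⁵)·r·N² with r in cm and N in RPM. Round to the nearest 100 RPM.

≈ 31400 RPM

Current RCF = 1.118 × 10⁻⁵ × 6.2 × (21060)² = 1.118 × 10⁻⁵ × 6.2 × 443,523,600 ≈ 30,743.3 × g
Target RCF = 30,743.3 + 37,500 = 68,243.3 × g
N² = 68,243.3 / (6.9316 × 10⁻⁵) = 984,524,497
N ≈ √984,524,497 ≈ 31,377.1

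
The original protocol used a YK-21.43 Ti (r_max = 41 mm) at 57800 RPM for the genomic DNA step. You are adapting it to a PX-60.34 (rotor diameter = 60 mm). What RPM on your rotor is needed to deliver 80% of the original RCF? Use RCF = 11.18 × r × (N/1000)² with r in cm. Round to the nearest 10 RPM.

Original rotor: r = 41 mm = 4.1 cm
RCF = 11.18 × r × (N/1000)²
RCF_original = 11.18 × 4.1 × (57.8)² = 11.18 × 4.1 × 3,340.84 ≈ 153,137.4 × g
Target RCF = 0.8 × 153,137.4 ≈ 122,509.9 × g
Your rotor: r = 60 mm / 2 = 30 mm = 3 cm
122,509.9 = 11.18 × 3 × (N/1000)²
(N/1000)² = 122,509.9 / 33.54 = 3652.651
N = 1000 × √3652.651 ≈ 60,437.2

≈ 60440 RPM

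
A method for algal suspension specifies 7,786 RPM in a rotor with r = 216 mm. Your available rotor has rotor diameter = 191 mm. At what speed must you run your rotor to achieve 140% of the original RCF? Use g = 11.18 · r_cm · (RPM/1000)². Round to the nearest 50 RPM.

≈ 13850 RPM

Original rotor: r = 216 mm = 21.6 cm
RCF = 11.18 × r × (N/1000)²
RCF_original = 11.18 × 21.6 × (7.786)² = 11.18 × 21.6 × 60.621796 ≈ 14,639.4 × g
Target RCF = 1.4 × 14,639.4 ≈ 20,495.2 × g
Your rotor: r = 191 mm / 2 = 95.5 mm = 9.55 cm
20,495.2 = 11.18 × 9.55 × (N/1000)²
(N/1000)² = 20,495.2 / 106.769 = 191.9583
N = 1000 × √191.9583 ≈ 13,854.9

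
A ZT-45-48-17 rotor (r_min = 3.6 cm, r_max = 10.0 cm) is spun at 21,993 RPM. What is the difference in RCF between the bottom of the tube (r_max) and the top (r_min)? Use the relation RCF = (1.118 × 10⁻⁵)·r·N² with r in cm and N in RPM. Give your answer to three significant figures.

RCF_max = 1.118 × 10⁻⁵ × 10 × (21993)² = 1.118 × 10⁻⁵ × 10 × 483,692,049 ≈ 54,076.8 × g
RCF_min = 1.118 × 10⁻⁵ × 3.6 × (21993)² = 1.118 × 10⁻⁵ × 3.6 × 483,692,049 ≈ 19,467.6 × g
ΔRCF = 54,076.8 − 19,467.6 = 34,609.2

ΔRCF ≈ 34600 x g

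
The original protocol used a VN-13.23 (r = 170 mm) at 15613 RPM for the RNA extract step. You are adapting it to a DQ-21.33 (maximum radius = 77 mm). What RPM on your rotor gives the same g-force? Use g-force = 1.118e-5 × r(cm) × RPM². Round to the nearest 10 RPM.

≈ 23200 RPM

Original rotor: r = 170 mm = 17.0 cm
RCF_original = 1.118 × 10⁻⁵ × 17 × (15613)² = 1.118 × 10⁻⁵ × 17 × 243,765,769 ≈ 46,330.1 × g
Your rotor: r = 77 mm = 7.7 cm
46,330.1 = 1.118 × 10⁻⁵ × 7.7 × N²
N² = 46,330.1 / (8.6086 × 10⁻⁵) = 538,183,909
N ≈ √538,183,909 ≈ 23,198.8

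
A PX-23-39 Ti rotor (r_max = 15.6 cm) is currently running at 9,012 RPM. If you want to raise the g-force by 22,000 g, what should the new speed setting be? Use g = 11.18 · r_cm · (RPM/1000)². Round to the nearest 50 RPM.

N₂ ≈ 14400 RPM

Current RCF = 11.18 × 15.6 × (9.012)² = 11.18 × 15.6 × 81.216144 ≈ 14,164.7 × g
Target RCF = 14,164.7 + 22,000 = 36,164.7 × g
(N/1000)² = 36,164.7 / 174.408 = 207.3569
N = 1000 × √207.3569 ≈ 14,399.9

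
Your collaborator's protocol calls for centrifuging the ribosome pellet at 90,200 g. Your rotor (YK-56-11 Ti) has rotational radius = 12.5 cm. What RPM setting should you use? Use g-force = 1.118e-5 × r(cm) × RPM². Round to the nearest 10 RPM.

RCF = 1.118 × 10⁻⁵ × r × N²
90,200 = 1.118 × 10⁻⁵ × 12.5 × N²
N² = 90,200 / (13.975 × 10⁻⁵) = 645,438,283
N ≈ √645,438,283 ≈ 25,405.5

≈ 25410 RPM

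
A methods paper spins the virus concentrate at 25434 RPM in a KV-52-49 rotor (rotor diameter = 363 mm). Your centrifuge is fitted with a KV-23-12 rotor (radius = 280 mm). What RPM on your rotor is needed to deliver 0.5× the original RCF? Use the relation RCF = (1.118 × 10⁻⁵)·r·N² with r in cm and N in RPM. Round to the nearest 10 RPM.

Original rotor: r = 363 mm / 2 = 181.5 mm = 18.15 cm
RCF_original = 1.118 × 10⁻⁵ × 18.15 × (25434)² = 1.118 × 10⁻⁵ × 18.15 × 646,888,356 ≈ 131,264.6 × g
Target RCF = 0.5 × 131,264.6 ≈ 65,632.3 × g
Your rotor: r = 280 mm = 28.0 cm
65,632.3 = 1.118 × 10⁻⁵ × 28 × N²
N² = 65,632.3 / (31.304 × 10⁻⁵) = 209,661,066
N ≈ √209,661,066 ≈ 14,479.7

≈ 14480 RPM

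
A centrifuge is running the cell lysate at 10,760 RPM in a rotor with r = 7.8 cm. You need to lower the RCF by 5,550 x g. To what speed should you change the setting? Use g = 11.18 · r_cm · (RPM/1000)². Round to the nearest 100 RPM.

≈ 7200 RPM

Current RCF = 11.18 × 7.8 × (10.76)² = 11.18 × 7.8 × 115.7776 ≈ 10,096.3 × g
Target RCF = 10,096.3 − 5,550 = 4,546.3 × g
(N/1000)² = 4,546.3 / 87.204 = 52.13408
N = 1000 × √52.13408 ≈ 7,220.4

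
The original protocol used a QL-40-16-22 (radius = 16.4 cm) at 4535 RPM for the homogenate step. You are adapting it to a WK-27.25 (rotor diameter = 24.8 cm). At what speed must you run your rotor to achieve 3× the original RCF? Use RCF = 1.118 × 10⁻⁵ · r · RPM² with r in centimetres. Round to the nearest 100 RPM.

RCF_original = 1.118 × 10⁻⁵ × 16.4 × (4535)² = 1.118 × 10⁻⁵ × 16.4 × 20,566,225 ≈ 3,770.9 × g
Target RCF = 3 × 3,770.9 ≈ 11,312.7 × g
Your rotor: r = 24.8 / 2 = 12.4 cm
11,312.7 = 1.118 × 10⁻⁵ × 12.4 × N²
N² = 11,312.7 / (13.8632 × 10⁻⁵) = 81,602,372
N ≈ √81,602,372 ≈ 9,033.4

≈ 9000 RPM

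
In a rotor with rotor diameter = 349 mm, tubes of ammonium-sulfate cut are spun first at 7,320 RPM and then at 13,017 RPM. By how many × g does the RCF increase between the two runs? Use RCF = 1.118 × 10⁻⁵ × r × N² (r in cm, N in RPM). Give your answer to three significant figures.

22600 × g

r = 349 mm / 2 = 174.5 mm = 17.45 cm
RCF₁ = 1.118 × 10⁻⁵ × 17.45 × (7320)² = 1.118 × 10⁻⁵ × 17.45 × 53,582,400 ≈ 10,453.4 × g
RCF₂ = 1.118 × 10⁻⁵ × 17.45 × (13017)² = 1.118 × 10⁻⁵ × 17.45 × 169,442,289 ≈ 33,056.7 × g
Increase = 33,056.7 − 10,453.4 = 22,603.3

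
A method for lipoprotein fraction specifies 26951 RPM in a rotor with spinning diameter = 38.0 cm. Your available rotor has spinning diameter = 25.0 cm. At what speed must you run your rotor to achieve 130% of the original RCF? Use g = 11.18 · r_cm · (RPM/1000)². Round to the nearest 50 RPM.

Original rotor: r = 38.0 / 2 = 19 cm
RCF_original = 11.18 × 19 × (26.951)² = 11.18 × 19 × 726.356401 ≈ 154,292.6 × g
Target RCF = 1.3 × 154,292.6 ≈ 200,580.4 × g
Your rotor: r = 25.0 / 2 = 12.5 cm
200,580.4 = 11.18 × 12.5 × (N/1000)²
(N/1000)² = 200,580.4 / 139.75 = 1435.28
N = 1000 × √1435.28 ≈ 37,885.1

37900 RPM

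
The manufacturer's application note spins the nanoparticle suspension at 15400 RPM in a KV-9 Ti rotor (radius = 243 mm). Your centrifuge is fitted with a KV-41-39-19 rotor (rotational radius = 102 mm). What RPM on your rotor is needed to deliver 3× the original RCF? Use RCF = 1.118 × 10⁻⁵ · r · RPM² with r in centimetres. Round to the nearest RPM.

Original rotor: r = 243 mm = 24.3 cm
RCF = 1.118 × 10⁻⁵ × r × N²
RCF_original = 1.118 × 10⁻⁵ × 24.3 × (15400)² = 1.118 × 10⁻⁵ × 24.3 × 237,160,000 ≈ 64,430.2 × g
Target RCF = 3 × 64,430.2 ≈ 193,290.6 × g
Your rotor: r = 102 mm = 10.2 cm
193,290.6 = 1.118 × 10⁻⁵ × 10.2 × N²
N² = 193,290.6 / (11.4036 × 10⁻⁵) = 1,694,996,317
N ≈ √1,694,996,317 ≈ 41,170.3

≈ 41170 RPM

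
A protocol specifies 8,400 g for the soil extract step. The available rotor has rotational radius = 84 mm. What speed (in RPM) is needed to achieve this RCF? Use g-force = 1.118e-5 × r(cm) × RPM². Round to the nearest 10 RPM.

r = 84 mm = 8.4 cm
8,400 = 1.118 × 10⁻⁵ × 8.4 × N²
N² = 8,400 / (9.3912 × 10⁻⁵) = 89,445,438
N ≈ √89,445,438 ≈ 9,457.6

N ≈ 9460 RPM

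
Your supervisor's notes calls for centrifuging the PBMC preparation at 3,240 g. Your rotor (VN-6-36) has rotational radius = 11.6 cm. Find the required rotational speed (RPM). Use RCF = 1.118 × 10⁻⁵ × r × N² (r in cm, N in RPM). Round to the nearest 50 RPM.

5000 RPM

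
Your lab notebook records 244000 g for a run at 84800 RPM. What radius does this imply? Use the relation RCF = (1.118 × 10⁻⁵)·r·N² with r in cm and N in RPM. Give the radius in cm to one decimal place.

RCF = 1.118 × 10⁻⁵ × r × N²
244000 = 1.118 × 10⁻⁵ × r × (84800)²
r = 244000 / (1.118 × 10⁻⁵ × 7,191,040,000) = 244000 / 80395.83 ≈ 3.035 cm

r ≈ 3.0 cm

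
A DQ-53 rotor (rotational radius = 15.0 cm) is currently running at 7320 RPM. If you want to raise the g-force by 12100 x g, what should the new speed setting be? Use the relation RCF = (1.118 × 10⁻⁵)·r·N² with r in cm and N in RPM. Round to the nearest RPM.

≈ 11213 RPM

Current RCF = 1.118 × 10⁻⁵ × 15 × (7320)² = 1.118 × 10⁻⁵ × 15 × 53,582,400 ≈ 8,985.8 × g
Target RCF = 8,985.8 + 12,100 = 21,085.8 × g
N² = 21,085.8 / (16.77 × 10⁻⁵) = 125,735,242
N ≈ √125,735,242 ≈ 11,213.2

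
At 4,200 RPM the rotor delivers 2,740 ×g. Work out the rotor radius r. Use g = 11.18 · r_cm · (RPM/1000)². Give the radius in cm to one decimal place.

≈ 13.9 cm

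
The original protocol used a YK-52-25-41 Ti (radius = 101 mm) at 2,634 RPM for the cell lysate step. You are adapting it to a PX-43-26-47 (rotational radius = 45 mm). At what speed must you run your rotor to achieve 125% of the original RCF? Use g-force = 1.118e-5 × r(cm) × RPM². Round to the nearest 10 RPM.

≈ 4410 RPM

Original rotor: r = 101 mm = 10.1 cm
RCF = 1.118 × 10⁻⁵ × r × N²
RCF_original = 1.118 × 10⁻⁵ × 10.1 × (2634)² = 1.118 × 10⁻⁵ × 10.1 × 6,937,956 ≈ 783.4 × g
Target RCF = 1.25 × 783.4 ≈ 979.2 × g
Your rotor: r = 45 mm = 4.5 cm
979.2 = 1.118 × 10⁻⁵ × 4.5 × N²
N² = 979.2 / (5.031 × 10⁻⁵) = 19,463,327
N ≈ √19,463,327 ≈ 4,411.7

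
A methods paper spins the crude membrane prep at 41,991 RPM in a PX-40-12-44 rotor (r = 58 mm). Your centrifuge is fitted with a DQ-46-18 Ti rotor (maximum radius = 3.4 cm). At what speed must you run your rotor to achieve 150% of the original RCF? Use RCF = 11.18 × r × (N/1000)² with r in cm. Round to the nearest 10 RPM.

67170 RPM

Original rotor: r = 58 mm = 5.8 cm
RCF = 11.18 × r × (N/1000)²
RCF_original = 11.18 × 5.8 × (41.991)² = 11.18 × 5.8 × 1,763.244081 ≈ 114,335.8 × g
Target RCF = 1.5 × 114,335.8 ≈ 171,503.7 × g
171,503.7 = 11.18 × 3.4 × (N/1000)²
(N/1000)² = 171,503.7 / 38.012 = 4511.83
N = 1000 × √4511.83 ≈ 67,170.2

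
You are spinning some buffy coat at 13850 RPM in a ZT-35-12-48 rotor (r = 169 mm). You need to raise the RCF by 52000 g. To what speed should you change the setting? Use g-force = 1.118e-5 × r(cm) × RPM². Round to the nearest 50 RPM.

r = 169 mm = 16.9 cm
Current RCF = 1.118 × 10⁻⁵ × 16.9 × (13850)² = 1.118 × 10⁻⁵ × 16.9 × 191,822,500 ≈ 36,243.3 × g
Target RCF = 36,243.3 + 52,000 = 88,243.3 × g
N² = 88,243.3 / (18.8942 × 10⁻⁵) = 467,039,091
N ≈ √467,039,091 ≈ 21,611.1

≈ 21600 RPM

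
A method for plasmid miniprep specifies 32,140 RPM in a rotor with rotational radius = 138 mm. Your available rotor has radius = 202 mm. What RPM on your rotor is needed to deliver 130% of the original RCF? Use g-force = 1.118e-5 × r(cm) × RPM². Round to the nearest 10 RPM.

Original rotor: r = 138 mm = 13.8 cm
RCF_original = 1.118 × 10⁻⁵ × 13.8 × (32140)² = 1.118 × 10⁻⁵ × 13.8 × 1,032,979,600 ≈ 159,372.2 × g
Target RCF = 1.3 × 159,372.2 ≈ 207,183.9 × g
Your rotor: r = 202 mm = 20.2 cm
207,183.9 = 1.118 × 10⁻⁵ × 20.2 × N²
N² = 207,183.9 / (22.5836 × 10⁻⁵) = 917,408,651
N ≈ √917,408,651 ≈ 30,288.8

≈ 30290 RPM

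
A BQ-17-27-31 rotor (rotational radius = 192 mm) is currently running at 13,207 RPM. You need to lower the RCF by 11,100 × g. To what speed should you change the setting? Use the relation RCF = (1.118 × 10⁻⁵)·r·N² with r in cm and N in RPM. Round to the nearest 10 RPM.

≈ 11080 RPM

r = 192 mm = 19.2 cm
Current RCF = 1.118 × 10⁻⁵ × 19.2 × (13207)² = 1.118 × 10⁻⁵ × 19.2 × 174,424,849 ≈ 37,441.3 × g
Target RCF = 37,441.3 − 11,100 = 26,341.3 × g
N² = 26,341.3 / (21.4656 × 10⁻⁵) = 122,714,017
N ≈ √122,714,017 ≈ 11,077.6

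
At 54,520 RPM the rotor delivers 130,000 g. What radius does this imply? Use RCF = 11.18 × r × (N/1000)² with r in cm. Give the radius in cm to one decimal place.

130000 = 11.18 × r × (54.52)²
r = 130000 / (11.18 × 2972.4304) = 130000 / 33231.77 ≈ 3.912 cm

≈ 3.9 cm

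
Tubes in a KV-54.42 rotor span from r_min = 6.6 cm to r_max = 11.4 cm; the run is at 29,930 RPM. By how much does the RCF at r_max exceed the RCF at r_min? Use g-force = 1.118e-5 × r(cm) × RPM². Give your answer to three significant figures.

≈ 48100 x g

ΔRCF = 1.118 × 10⁻⁵ × (r_max − r_min) × N² = 1.118 × 10⁻⁵ × 4.8 × 895,804,900 ≈ 48,072.5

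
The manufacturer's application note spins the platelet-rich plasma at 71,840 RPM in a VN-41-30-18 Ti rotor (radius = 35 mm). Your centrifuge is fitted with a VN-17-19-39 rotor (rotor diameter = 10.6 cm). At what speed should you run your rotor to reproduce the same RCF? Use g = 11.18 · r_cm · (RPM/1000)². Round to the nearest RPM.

Original rotor: r = 35 mm = 3.5 cm
RCF = 11.18 × r × (N/1000)²
RCF_original = 11.18 × 3.5 × (71.84)² = 11.18 × 3.5 × 5,160.9856 ≈ 201,949.4 × g
Your rotor: r = 10.6 / 2 = 5.3 cm
201,949.4 = 11.18 × 5.3 × (N/1000)²
(N/1000)² = 201,949.4 / 59.254 = 3408.199
N = 1000 × √3408.199 ≈ 58,379.8

≈ 58380 RPM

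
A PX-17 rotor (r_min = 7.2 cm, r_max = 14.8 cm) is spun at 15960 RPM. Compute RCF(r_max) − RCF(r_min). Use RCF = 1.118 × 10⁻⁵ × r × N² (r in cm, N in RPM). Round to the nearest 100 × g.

RCF_max = 1.118 × 10⁻⁵ × 14.8 × (15960)² = 1.118 × 10⁻⁵ × 14.8 × 254,721,600 ≈ 42,147.3 × g
RCF_min = 1.118 × 10⁻⁵ × 7.2 × (15960)² = 1.118 × 10⁻⁵ × 7.2 × 254,721,600 ≈ 20,504.1 × g
ΔRCF = 42,147.3 − 20,504.1 = 21,643.2

≈ 21600 g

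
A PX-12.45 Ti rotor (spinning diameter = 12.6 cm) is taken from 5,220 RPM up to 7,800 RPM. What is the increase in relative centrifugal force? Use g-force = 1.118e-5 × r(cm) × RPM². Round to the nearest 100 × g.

≈ 2400 × g

r = 12.6 / 2 = 6.3 cm
RCF₁ = 1.118 × 10⁻⁵ × 6.3 × (5220)² = 1.118 × 10⁻⁵ × 6.3 × 27,248,400 ≈ 1,919.2 × g
RCF₂ = 1.118 × 10⁻⁵ × 6.3 × (7800)² = 1.118 × 10⁻⁵ × 6.3 × 60,840,000 ≈ 4,285.2 × g
Increase = 4,285.2 − 1,919.2 = 2,366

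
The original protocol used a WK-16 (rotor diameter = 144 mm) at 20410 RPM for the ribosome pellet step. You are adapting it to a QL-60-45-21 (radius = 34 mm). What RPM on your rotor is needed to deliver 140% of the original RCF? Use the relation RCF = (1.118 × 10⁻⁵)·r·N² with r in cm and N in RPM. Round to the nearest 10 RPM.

≈ 35140 RPM

Original rotor: r = 144 mm / 2 = 72 mm = 7.2 cm
RCF_original = 1.118 × 10⁻⁵ × 7.2 × (20410)² = 1.118 × 10⁻⁵ × 7.2 × 416,568,100 ≈ 33,532.1 × g
Target RCF = 1.4 × 33,532.1 ≈ 46,944.9 × g
Your rotor: r = 34 mm = 3.4 cm
46,944.9 = 1.118 × 10⁻⁵ × 3.4 × N²
N² = 46,944.9 / (3.8012 × 10⁻⁵) = 1,235,002,105
N ≈ √1,235,002,105 ≈ 35,142.6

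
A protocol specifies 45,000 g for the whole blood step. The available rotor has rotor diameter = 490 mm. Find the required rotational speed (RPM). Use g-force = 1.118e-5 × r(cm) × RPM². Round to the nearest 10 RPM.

r = 490 mm / 2 = 245 mm = 24.5 cm
45,000 = 1.118 × 10⁻⁵ × 24.5 × N²
N² = 45,000 / (27.391 × 10⁻⁵) = 164,287,540
N ≈ √164,287,540 ≈ 12,817.5

≈ 12820 RPM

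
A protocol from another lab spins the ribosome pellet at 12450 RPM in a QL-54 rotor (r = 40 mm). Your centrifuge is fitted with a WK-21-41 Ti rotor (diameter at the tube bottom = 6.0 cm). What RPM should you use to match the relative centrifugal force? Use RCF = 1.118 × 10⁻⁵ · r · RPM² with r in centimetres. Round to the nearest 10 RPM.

Original rotor: r = 40 mm = 4.0 cm
RCF_original = 1.118 × 10⁻⁵ × 4 × (12450)² = 1.118 × 10⁻⁵ × 4 × 155,002,500 ≈ 6,931.7 × g
Your rotor: r = 6.0 / 2 = 3 cm
6,931.7 = 1.118 × 10⁻⁵ × 3 × N²
N² = 6,931.7 / (3.354 × 10⁻⁵) = 206,669,648
N ≈ √206,669,648 ≈ 14,376.0

≈ 14380 RPM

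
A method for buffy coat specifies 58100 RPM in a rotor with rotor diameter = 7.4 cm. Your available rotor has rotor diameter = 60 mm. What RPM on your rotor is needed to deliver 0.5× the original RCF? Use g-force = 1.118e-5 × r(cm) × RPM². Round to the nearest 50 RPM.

45600 RPM

Original rotor: r = 7.4 / 2 = 3.7 cm
RCF = 1.118 × 10⁻⁵ × r × N²
RCF_original = 1.118 × 10⁻⁵ × 3.7 × (58100)² = 1.118 × 10⁻⁵ × 3.7 × 3,375,610,000 ≈ 139,635.5 × g
Target RCF = 0.5 × 139,635.5 ≈ 69,817.8 × g
Your rotor: r = 60 mm / 2 = 30 mm = 3 cm
69,817.8 = 1.118 × 10⁻⁵ × 3 × N²
N² = 69,817.8 / (3.354 × 10⁻⁵) = 2,081,627,907
N ≈ √2,081,627,907 ≈ 45,624.9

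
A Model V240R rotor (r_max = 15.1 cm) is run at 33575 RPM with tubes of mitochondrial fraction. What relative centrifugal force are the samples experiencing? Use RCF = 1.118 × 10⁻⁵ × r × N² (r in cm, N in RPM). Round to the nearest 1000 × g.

RCF ≈ 190000 x g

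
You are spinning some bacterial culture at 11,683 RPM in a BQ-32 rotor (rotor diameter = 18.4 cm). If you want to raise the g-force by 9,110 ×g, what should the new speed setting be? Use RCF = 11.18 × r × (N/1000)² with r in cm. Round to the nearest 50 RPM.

r = 18.4 / 2 = 9.2 cm
Current RCF = 11.18 × 9.2 × (11.683)² = 11.18 × 9.2 × 136.492489 ≈ 14,039.1 × g
Target RCF = 14,039.1 + 9,110 = 23,149.1 × g
(N/1000)² = 23,149.1 / 102.856 = 225.0632
N = 1000 × √225.0632 ≈ 15,002.1

15000 RPM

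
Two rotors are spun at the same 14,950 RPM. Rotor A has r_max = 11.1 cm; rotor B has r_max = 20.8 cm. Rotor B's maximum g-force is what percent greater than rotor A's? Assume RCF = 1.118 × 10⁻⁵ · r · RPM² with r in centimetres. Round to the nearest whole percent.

At equal RPM, RCF scales linearly with r: ratio = 20.8 / 11.1 = 1.8739.
So rotor B delivers 87.4% more g-force.

87%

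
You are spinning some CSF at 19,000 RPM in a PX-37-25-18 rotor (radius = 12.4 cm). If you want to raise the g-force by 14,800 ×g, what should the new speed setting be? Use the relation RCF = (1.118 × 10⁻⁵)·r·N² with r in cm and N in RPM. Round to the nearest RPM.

21628 RPM

Current RCF = 1.118 × 10⁻⁵ × 12.4 × (19000)² = 1.118 × 10⁻⁵ × 12.4 × 361,000,000 ≈ 50,046.2 × g
Target RCF = 50,046.2 + 14,800 = 64,846.2 × g
N² = 64,846.2 / (13.8632 × 10⁻⁵) = 467,757,805
N ≈ √467,757,805 ≈ 21,627.7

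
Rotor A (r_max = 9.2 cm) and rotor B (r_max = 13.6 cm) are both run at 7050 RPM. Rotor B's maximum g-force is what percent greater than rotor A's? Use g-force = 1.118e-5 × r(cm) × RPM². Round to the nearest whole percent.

At equal RPM, RCF scales linearly with r: ratio = 13.6 / 9.2 = 1.4783.
So rotor B delivers 47.8% more g-force.

48%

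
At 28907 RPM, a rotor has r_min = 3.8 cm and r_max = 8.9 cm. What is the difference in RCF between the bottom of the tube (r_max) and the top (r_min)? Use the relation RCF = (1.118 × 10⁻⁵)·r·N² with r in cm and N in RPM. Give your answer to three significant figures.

47600 ×g

RCF_max = 1.118 × 10⁻⁵ × 8.9 × (28907)² = 1.118 × 10⁻⁵ × 8.9 × 835,614,649 ≈ 83,145.3 × g
RCF_min = 1.118 × 10⁻⁵ × 3.8 × (28907)² = 1.118 × 10⁻⁵ × 3.8 × 835,614,649 ≈ 35,500.3 × g
ΔRCF = 83,145.3 − 35,500.3 = 47,645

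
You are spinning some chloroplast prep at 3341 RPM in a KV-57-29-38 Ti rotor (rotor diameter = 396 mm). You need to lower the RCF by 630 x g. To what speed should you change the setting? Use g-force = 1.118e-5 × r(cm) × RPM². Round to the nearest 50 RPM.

r = 396 mm / 2 = 198 mm = 19.8 cm
Current RCF = 1.118 × 10⁻⁵ × 19.8 × (3341)² = 1.118 × 10⁻⁵ × 19.8 × 11,162,281 ≈ 2,470.9 × g
Target RCF = 2,470.9 − 630 = 1,840.9 × g
N² = 1,840.9 / (22.1364 × 10⁻⁵) = 8,316,167
N ≈ √8,316,167 ≈ 2,883.8

2900 RPM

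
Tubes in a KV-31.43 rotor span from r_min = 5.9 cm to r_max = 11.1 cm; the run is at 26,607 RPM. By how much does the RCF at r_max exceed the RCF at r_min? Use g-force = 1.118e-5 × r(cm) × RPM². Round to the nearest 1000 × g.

≈ 41000 ×g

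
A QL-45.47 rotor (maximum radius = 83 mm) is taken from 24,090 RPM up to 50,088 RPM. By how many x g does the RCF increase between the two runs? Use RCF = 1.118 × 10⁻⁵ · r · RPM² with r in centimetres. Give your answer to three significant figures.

r = 83 mm = 8.3 cm
RCF₁ = 1.118 × 10⁻⁵ × 8.3 × (24090)² = 1.118 × 10⁻⁵ × 8.3 × 580,328,100 ≈ 53,851 × g
RCF₂ = 1.118 × 10⁻⁵ × 8.3 × (50088)² = 1.118 × 10⁻⁵ × 8.3 × 2,508,807,744 ≈ 232,802.3 × g
Increase = 232,802.3 − 53,851 = 178,951.3

179000 x g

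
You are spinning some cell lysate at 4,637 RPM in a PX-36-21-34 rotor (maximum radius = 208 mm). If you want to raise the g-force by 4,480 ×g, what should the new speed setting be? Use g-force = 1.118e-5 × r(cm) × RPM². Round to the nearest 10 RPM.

N₂ ≈ 6380 RPM

r = 208 mm = 20.8 cm
Current RCF = 1.118 × 10⁻⁵ × 20.8 × (4637)² = 1.118 × 10⁻⁵ × 20.8 × 21,501,769 ≈ 5,000.1 × g
Target RCF = 5,000.1 + 4,480 = 9,480.1 × g
N² = 9,480.1 / (23.2544 × 10⁻⁵) = 40,766,909
N ≈ √40,766,909 ≈ 6,384.9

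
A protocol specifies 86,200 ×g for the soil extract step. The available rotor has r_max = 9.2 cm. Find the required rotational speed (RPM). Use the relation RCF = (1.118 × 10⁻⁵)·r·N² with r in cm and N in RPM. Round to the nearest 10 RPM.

28950 RPM

86,200 = 1.118 × 10⁻⁵ × 9.2 × N²
N² = 86,200 / (10.2856 × 10⁻⁵) = 838,064,867
N ≈ √838,064,867 ≈ 28,949.4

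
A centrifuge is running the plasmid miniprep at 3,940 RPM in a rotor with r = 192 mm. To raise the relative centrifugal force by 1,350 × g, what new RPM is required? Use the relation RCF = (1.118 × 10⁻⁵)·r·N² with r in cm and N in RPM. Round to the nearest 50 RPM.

≈ 4650 RPM

r = 192 mm = 19.2 cm
Current RCF = 1.118 × 10⁻⁵ × 19.2 × (3940)² = 1.118 × 10⁻⁵ × 19.2 × 15,523,600 ≈ 3,332.2 × g
Target RCF = 3,332.2 + 1,350 = 4,682.2 × g
N² = 4,682.2 / (21.4656 × 10⁻⁵) = 21,812,575
N ≈ √21,812,575 ≈ 4,670.4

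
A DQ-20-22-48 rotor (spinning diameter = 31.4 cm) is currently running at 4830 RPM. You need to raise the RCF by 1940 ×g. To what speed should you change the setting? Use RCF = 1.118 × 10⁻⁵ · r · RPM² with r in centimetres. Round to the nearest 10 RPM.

r = 31.4 / 2 = 15.7 cm
Current RCF = 1.118 × 10⁻⁵ × 15.7 × (4830)² = 1.118 × 10⁻⁵ × 15.7 × 23,328,900 ≈ 4,094.8 × g
Target RCF = 4,094.8 + 1,940 = 6,034.8 × g
N² = 6,034.8 / (17.5526 × 10⁻⁵) = 34,381,231
N ≈ √34,381,231 ≈ 5,863.6

N₂ ≈ 5860 RPM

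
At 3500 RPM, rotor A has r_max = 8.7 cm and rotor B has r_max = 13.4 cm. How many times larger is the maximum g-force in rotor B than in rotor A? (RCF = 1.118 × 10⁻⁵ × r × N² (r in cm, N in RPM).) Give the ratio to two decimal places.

1.54

At fixed N, RCF ∝ r, so RCF_B/RCF_A = r_B/r_A = 13.4 / 8.7 = 1.5402.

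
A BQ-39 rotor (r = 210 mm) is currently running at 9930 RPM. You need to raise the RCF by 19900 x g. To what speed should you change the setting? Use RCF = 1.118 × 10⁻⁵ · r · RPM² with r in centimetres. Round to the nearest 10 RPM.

r = 210 mm = 21.0 cm
Current RCF = 1.118 × 10⁻⁵ × 21 × (9930)² = 1.118 × 10⁻⁵ × 21 × 98,604,900 ≈ 23,150.5 × g
Target RCF = 23,150.5 + 19,900 = 43,050.5 × g
N² = 43,050.5 / (23.478 × 10⁻⁵) = 183,365,278
N ≈ √183,365,278 ≈ 13,541.2

N₂ ≈ 13540 RPM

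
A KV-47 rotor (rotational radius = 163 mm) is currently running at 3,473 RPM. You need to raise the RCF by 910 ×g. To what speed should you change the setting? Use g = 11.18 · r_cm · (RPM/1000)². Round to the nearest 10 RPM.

r = 163 mm = 16.3 cm
Current RCF = 11.18 × 16.3 × (3.473)² = 11.18 × 16.3 × 12.061729 ≈ 2,198.1 × g
Target RCF = 2,198.1 + 910 = 3,108.1 × g
(N/1000)² = 3,108.1 / 182.234 = 17.05554
N = 1000 × √17.05554 ≈ 4,129.8

N₂ ≈ 4130 RPM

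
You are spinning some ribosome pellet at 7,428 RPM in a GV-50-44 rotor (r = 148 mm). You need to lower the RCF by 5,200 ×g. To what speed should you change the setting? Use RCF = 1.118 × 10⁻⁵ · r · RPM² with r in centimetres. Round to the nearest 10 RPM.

≈ 4870 RPM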